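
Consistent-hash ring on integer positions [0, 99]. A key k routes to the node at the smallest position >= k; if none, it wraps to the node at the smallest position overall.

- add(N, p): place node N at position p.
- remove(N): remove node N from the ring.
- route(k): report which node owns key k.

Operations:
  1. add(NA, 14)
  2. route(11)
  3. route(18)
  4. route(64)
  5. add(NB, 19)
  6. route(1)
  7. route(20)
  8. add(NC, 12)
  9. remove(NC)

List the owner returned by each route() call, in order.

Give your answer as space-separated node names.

Answer: NA NA NA NA NA

Derivation:
Op 1: add NA@14 -> ring=[14:NA]
Op 2: route key 11: smallest pos >= 11 is 14 -> NA
Op 3: route key 18: none >= 18, wrap to smallest pos 14 -> NA
Op 4: route key 64: none >= 64, wrap to smallest pos 14 -> NA
Op 5: add NB@19 -> ring=[14:NA,19:NB]
Op 6: route key 1: smallest pos >= 1 is 14 -> NA
Op 7: route key 20: none >= 20, wrap to smallest pos 14 -> NA
Op 8: add NC@12 -> ring=[12:NC,14:NA,19:NB]
Op 9: remove NC -> ring=[14:NA,19:NB]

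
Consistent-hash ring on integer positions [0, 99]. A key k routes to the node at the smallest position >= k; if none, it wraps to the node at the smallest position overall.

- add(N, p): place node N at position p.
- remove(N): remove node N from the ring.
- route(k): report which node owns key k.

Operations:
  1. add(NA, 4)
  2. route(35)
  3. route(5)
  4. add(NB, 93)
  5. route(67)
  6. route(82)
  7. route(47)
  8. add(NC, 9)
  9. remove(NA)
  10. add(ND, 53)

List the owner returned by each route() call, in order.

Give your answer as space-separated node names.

Answer: NA NA NB NB NB

Derivation:
Op 1: add NA@4 -> ring=[4:NA]
Op 2: route key 35: none >= 35, wrap to smallest pos 4 -> NA
Op 3: route key 5: none >= 5, wrap to smallest pos 4 -> NA
Op 4: add NB@93 -> ring=[4:NA,93:NB]
Op 5: route key 67: smallest pos >= 67 is 93 -> NB
Op 6: route key 82: smallest pos >= 82 is 93 -> NB
Op 7: route key 47: smallest pos >= 47 is 93 -> NB
Op 8: add NC@9 -> ring=[4:NA,9:NC,93:NB]
Op 9: remove NA -> ring=[9:NC,93:NB]
Op 10: add ND@53 -> ring=[9:NC,53:ND,93:NB]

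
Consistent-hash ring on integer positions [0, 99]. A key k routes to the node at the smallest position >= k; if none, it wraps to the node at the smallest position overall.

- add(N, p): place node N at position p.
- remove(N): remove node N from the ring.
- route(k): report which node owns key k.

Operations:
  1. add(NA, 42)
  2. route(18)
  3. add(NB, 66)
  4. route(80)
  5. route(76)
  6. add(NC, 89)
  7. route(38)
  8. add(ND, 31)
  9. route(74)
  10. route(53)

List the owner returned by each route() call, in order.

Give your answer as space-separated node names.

Answer: NA NA NA NA NC NB

Derivation:
Op 1: add NA@42 -> ring=[42:NA]
Op 2: route key 18: smallest pos >= 18 is 42 -> NA
Op 3: add NB@66 -> ring=[42:NA,66:NB]
Op 4: route key 80: none >= 80, wrap to smallest pos 42 -> NA
Op 5: route key 76: none >= 76, wrap to smallest pos 42 -> NA
Op 6: add NC@89 -> ring=[42:NA,66:NB,89:NC]
Op 7: route key 38: smallest pos >= 38 is 42 -> NA
Op 8: add ND@31 -> ring=[31:ND,42:NA,66:NB,89:NC]
Op 9: route key 74: smallest pos >= 74 is 89 -> NC
Op 10: route key 53: smallest pos >= 53 is 66 -> NB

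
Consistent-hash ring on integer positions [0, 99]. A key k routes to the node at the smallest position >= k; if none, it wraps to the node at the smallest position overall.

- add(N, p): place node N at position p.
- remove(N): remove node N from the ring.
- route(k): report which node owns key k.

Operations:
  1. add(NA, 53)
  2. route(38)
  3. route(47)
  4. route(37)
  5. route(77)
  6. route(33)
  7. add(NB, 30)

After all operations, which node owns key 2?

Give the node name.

Answer: NB

Derivation:
Op 1: add NA@53 -> ring=[53:NA]
Op 2: route key 38: smallest pos >= 38 is 53 -> NA
Op 3: route key 47: smallest pos >= 47 is 53 -> NA
Op 4: route key 37: smallest pos >= 37 is 53 -> NA
Op 5: route key 77: none >= 77, wrap to smallest pos 53 -> NA
Op 6: route key 33: smallest pos >= 33 is 53 -> NA
Op 7: add NB@30 -> ring=[30:NB,53:NA]
Final route key 2: smallest pos >= 2 is 30 -> NB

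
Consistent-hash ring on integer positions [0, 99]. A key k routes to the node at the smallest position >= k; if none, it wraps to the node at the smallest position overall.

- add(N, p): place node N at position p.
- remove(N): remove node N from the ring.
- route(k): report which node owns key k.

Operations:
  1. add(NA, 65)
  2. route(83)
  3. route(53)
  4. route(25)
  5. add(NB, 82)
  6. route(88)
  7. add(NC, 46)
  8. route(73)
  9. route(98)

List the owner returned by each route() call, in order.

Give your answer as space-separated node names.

Op 1: add NA@65 -> ring=[65:NA]
Op 2: route key 83: none >= 83, wrap to smallest pos 65 -> NA
Op 3: route key 53: smallest pos >= 53 is 65 -> NA
Op 4: route key 25: smallest pos >= 25 is 65 -> NA
Op 5: add NB@82 -> ring=[65:NA,82:NB]
Op 6: route key 88: none >= 88, wrap to smallest pos 65 -> NA
Op 7: add NC@46 -> ring=[46:NC,65:NA,82:NB]
Op 8: route key 73: smallest pos >= 73 is 82 -> NB
Op 9: route key 98: none >= 98, wrap to smallest pos 46 -> NC

Answer: NA NA NA NA NB NC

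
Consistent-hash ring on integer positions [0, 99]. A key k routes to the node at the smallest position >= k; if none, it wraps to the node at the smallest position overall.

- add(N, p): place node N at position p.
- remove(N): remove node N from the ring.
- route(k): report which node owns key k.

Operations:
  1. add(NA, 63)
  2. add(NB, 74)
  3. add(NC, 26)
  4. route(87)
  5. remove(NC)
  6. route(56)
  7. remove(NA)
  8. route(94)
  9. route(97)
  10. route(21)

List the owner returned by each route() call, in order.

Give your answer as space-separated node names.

Op 1: add NA@63 -> ring=[63:NA]
Op 2: add NB@74 -> ring=[63:NA,74:NB]
Op 3: add NC@26 -> ring=[26:NC,63:NA,74:NB]
Op 4: route key 87: none >= 87, wrap to smallest pos 26 -> NC
Op 5: remove NC -> ring=[63:NA,74:NB]
Op 6: route key 56: smallest pos >= 56 is 63 -> NA
Op 7: remove NA -> ring=[74:NB]
Op 8: route key 94: none >= 94, wrap to smallest pos 74 -> NB
Op 9: route key 97: none >= 97, wrap to smallest pos 74 -> NB
Op 10: route key 21: smallest pos >= 21 is 74 -> NB

Answer: NC NA NB NB NB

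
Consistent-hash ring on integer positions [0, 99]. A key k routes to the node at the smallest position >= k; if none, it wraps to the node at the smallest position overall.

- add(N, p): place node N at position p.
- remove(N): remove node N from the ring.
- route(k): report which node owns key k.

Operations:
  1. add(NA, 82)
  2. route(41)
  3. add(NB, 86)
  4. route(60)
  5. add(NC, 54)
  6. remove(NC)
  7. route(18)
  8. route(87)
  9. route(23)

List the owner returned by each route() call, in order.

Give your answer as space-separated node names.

Answer: NA NA NA NA NA

Derivation:
Op 1: add NA@82 -> ring=[82:NA]
Op 2: route key 41: smallest pos >= 41 is 82 -> NA
Op 3: add NB@86 -> ring=[82:NA,86:NB]
Op 4: route key 60: smallest pos >= 60 is 82 -> NA
Op 5: add NC@54 -> ring=[54:NC,82:NA,86:NB]
Op 6: remove NC -> ring=[82:NA,86:NB]
Op 7: route key 18: smallest pos >= 18 is 82 -> NA
Op 8: route key 87: none >= 87, wrap to smallest pos 82 -> NA
Op 9: route key 23: smallest pos >= 23 is 82 -> NA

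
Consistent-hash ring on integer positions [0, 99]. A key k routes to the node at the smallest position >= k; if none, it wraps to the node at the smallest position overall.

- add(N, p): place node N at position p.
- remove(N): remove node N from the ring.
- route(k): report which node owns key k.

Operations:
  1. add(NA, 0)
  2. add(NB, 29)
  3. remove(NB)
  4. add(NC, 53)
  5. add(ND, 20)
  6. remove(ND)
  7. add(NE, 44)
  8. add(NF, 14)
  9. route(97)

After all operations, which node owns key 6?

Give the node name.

Answer: NF

Derivation:
Op 1: add NA@0 -> ring=[0:NA]
Op 2: add NB@29 -> ring=[0:NA,29:NB]
Op 3: remove NB -> ring=[0:NA]
Op 4: add NC@53 -> ring=[0:NA,53:NC]
Op 5: add ND@20 -> ring=[0:NA,20:ND,53:NC]
Op 6: remove ND -> ring=[0:NA,53:NC]
Op 7: add NE@44 -> ring=[0:NA,44:NE,53:NC]
Op 8: add NF@14 -> ring=[0:NA,14:NF,44:NE,53:NC]
Op 9: route key 97: none >= 97, wrap to smallest pos 0 -> NA
Final route key 6: smallest pos >= 6 is 14 -> NF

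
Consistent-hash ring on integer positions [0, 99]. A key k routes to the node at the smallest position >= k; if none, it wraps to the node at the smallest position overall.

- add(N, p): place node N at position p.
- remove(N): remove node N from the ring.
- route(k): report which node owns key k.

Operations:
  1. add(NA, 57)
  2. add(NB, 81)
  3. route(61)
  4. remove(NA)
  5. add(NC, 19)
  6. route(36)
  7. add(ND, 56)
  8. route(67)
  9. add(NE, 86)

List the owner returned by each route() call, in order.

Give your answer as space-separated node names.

Op 1: add NA@57 -> ring=[57:NA]
Op 2: add NB@81 -> ring=[57:NA,81:NB]
Op 3: route key 61: smallest pos >= 61 is 81 -> NB
Op 4: remove NA -> ring=[81:NB]
Op 5: add NC@19 -> ring=[19:NC,81:NB]
Op 6: route key 36: smallest pos >= 36 is 81 -> NB
Op 7: add ND@56 -> ring=[19:NC,56:ND,81:NB]
Op 8: route key 67: smallest pos >= 67 is 81 -> NB
Op 9: add NE@86 -> ring=[19:NC,56:ND,81:NB,86:NE]

Answer: NB NB NB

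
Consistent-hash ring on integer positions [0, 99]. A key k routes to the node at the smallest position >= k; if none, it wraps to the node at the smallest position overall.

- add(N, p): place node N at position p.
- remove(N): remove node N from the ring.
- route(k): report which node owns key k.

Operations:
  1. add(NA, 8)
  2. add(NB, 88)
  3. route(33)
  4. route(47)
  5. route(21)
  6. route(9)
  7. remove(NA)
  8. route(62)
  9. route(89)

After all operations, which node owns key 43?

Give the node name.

Op 1: add NA@8 -> ring=[8:NA]
Op 2: add NB@88 -> ring=[8:NA,88:NB]
Op 3: route key 33: smallest pos >= 33 is 88 -> NB
Op 4: route key 47: smallest pos >= 47 is 88 -> NB
Op 5: route key 21: smallest pos >= 21 is 88 -> NB
Op 6: route key 9: smallest pos >= 9 is 88 -> NB
Op 7: remove NA -> ring=[88:NB]
Op 8: route key 62: smallest pos >= 62 is 88 -> NB
Op 9: route key 89: none >= 89, wrap to smallest pos 88 -> NB
Final route key 43: smallest pos >= 43 is 88 -> NB

Answer: NB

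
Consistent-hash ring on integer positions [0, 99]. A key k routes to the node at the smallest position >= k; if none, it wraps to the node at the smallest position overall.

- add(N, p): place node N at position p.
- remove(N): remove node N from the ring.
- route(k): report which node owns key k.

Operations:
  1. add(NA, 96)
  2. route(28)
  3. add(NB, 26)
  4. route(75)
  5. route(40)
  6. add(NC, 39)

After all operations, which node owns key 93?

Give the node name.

Op 1: add NA@96 -> ring=[96:NA]
Op 2: route key 28: smallest pos >= 28 is 96 -> NA
Op 3: add NB@26 -> ring=[26:NB,96:NA]
Op 4: route key 75: smallest pos >= 75 is 96 -> NA
Op 5: route key 40: smallest pos >= 40 is 96 -> NA
Op 6: add NC@39 -> ring=[26:NB,39:NC,96:NA]
Final route key 93: smallest pos >= 93 is 96 -> NA

Answer: NA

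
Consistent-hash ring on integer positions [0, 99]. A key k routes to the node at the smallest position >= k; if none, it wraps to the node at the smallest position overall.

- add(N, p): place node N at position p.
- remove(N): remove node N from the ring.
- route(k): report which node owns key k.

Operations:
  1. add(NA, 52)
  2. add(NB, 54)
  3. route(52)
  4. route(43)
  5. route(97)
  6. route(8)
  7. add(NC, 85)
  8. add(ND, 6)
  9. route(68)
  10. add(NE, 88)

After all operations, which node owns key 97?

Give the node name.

Op 1: add NA@52 -> ring=[52:NA]
Op 2: add NB@54 -> ring=[52:NA,54:NB]
Op 3: route key 52: smallest pos >= 52 is 52 -> NA
Op 4: route key 43: smallest pos >= 43 is 52 -> NA
Op 5: route key 97: none >= 97, wrap to smallest pos 52 -> NA
Op 6: route key 8: smallest pos >= 8 is 52 -> NA
Op 7: add NC@85 -> ring=[52:NA,54:NB,85:NC]
Op 8: add ND@6 -> ring=[6:ND,52:NA,54:NB,85:NC]
Op 9: route key 68: smallest pos >= 68 is 85 -> NC
Op 10: add NE@88 -> ring=[6:ND,52:NA,54:NB,85:NC,88:NE]
Final route key 97: none >= 97, wrap to smallest pos 6 -> ND

Answer: ND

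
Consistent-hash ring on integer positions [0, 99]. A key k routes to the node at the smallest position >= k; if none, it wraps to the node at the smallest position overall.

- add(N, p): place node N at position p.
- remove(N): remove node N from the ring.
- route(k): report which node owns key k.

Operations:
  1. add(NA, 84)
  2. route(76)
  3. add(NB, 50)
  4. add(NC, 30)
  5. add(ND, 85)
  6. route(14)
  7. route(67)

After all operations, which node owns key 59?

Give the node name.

Op 1: add NA@84 -> ring=[84:NA]
Op 2: route key 76: smallest pos >= 76 is 84 -> NA
Op 3: add NB@50 -> ring=[50:NB,84:NA]
Op 4: add NC@30 -> ring=[30:NC,50:NB,84:NA]
Op 5: add ND@85 -> ring=[30:NC,50:NB,84:NA,85:ND]
Op 6: route key 14: smallest pos >= 14 is 30 -> NC
Op 7: route key 67: smallest pos >= 67 is 84 -> NA
Final route key 59: smallest pos >= 59 is 84 -> NA

Answer: NA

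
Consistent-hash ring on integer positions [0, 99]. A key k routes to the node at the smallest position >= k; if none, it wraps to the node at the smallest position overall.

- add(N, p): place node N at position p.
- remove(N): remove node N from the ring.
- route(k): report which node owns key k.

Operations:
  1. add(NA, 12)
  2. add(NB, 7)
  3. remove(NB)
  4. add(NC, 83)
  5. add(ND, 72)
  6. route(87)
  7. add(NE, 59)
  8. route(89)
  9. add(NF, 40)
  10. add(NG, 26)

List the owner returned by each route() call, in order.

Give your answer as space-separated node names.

Answer: NA NA

Derivation:
Op 1: add NA@12 -> ring=[12:NA]
Op 2: add NB@7 -> ring=[7:NB,12:NA]
Op 3: remove NB -> ring=[12:NA]
Op 4: add NC@83 -> ring=[12:NA,83:NC]
Op 5: add ND@72 -> ring=[12:NA,72:ND,83:NC]
Op 6: route key 87: none >= 87, wrap to smallest pos 12 -> NA
Op 7: add NE@59 -> ring=[12:NA,59:NE,72:ND,83:NC]
Op 8: route key 89: none >= 89, wrap to smallest pos 12 -> NA
Op 9: add NF@40 -> ring=[12:NA,40:NF,59:NE,72:ND,83:NC]
Op 10: add NG@26 -> ring=[12:NA,26:NG,40:NF,59:NE,72:ND,83:NC]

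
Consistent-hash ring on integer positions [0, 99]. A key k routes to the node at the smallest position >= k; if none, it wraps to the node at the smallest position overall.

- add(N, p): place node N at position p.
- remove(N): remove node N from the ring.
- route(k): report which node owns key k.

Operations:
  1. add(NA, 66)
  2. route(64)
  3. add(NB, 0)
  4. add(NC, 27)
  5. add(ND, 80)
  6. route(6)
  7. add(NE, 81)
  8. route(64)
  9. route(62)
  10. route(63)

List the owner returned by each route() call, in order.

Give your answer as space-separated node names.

Op 1: add NA@66 -> ring=[66:NA]
Op 2: route key 64: smallest pos >= 64 is 66 -> NA
Op 3: add NB@0 -> ring=[0:NB,66:NA]
Op 4: add NC@27 -> ring=[0:NB,27:NC,66:NA]
Op 5: add ND@80 -> ring=[0:NB,27:NC,66:NA,80:ND]
Op 6: route key 6: smallest pos >= 6 is 27 -> NC
Op 7: add NE@81 -> ring=[0:NB,27:NC,66:NA,80:ND,81:NE]
Op 8: route key 64: smallest pos >= 64 is 66 -> NA
Op 9: route key 62: smallest pos >= 62 is 66 -> NA
Op 10: route key 63: smallest pos >= 63 is 66 -> NA

Answer: NA NC NA NA NA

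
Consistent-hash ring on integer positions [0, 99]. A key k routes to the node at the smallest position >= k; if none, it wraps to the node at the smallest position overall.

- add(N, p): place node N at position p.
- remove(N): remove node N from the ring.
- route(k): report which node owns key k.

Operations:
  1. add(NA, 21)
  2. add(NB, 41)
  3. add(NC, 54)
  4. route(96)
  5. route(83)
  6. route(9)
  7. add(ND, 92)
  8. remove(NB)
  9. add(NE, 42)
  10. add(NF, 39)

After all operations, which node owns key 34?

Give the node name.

Op 1: add NA@21 -> ring=[21:NA]
Op 2: add NB@41 -> ring=[21:NA,41:NB]
Op 3: add NC@54 -> ring=[21:NA,41:NB,54:NC]
Op 4: route key 96: none >= 96, wrap to smallest pos 21 -> NA
Op 5: route key 83: none >= 83, wrap to smallest pos 21 -> NA
Op 6: route key 9: smallest pos >= 9 is 21 -> NA
Op 7: add ND@92 -> ring=[21:NA,41:NB,54:NC,92:ND]
Op 8: remove NB -> ring=[21:NA,54:NC,92:ND]
Op 9: add NE@42 -> ring=[21:NA,42:NE,54:NC,92:ND]
Op 10: add NF@39 -> ring=[21:NA,39:NF,42:NE,54:NC,92:ND]
Final route key 34: smallest pos >= 34 is 39 -> NF

Answer: NF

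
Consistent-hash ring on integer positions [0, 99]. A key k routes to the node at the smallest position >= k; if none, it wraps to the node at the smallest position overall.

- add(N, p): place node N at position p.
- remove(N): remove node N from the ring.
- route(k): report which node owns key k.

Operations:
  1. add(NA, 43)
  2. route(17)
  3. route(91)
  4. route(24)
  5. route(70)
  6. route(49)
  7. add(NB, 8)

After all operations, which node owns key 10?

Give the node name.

Answer: NA

Derivation:
Op 1: add NA@43 -> ring=[43:NA]
Op 2: route key 17: smallest pos >= 17 is 43 -> NA
Op 3: route key 91: none >= 91, wrap to smallest pos 43 -> NA
Op 4: route key 24: smallest pos >= 24 is 43 -> NA
Op 5: route key 70: none >= 70, wrap to smallest pos 43 -> NA
Op 6: route key 49: none >= 49, wrap to smallest pos 43 -> NA
Op 7: add NB@8 -> ring=[8:NB,43:NA]
Final route key 10: smallest pos >= 10 is 43 -> NA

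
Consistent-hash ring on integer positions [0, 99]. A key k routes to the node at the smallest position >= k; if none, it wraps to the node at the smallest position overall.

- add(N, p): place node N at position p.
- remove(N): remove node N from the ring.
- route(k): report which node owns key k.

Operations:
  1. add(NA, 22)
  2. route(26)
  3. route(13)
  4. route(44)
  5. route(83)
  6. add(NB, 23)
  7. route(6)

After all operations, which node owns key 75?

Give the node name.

Answer: NA

Derivation:
Op 1: add NA@22 -> ring=[22:NA]
Op 2: route key 26: none >= 26, wrap to smallest pos 22 -> NA
Op 3: route key 13: smallest pos >= 13 is 22 -> NA
Op 4: route key 44: none >= 44, wrap to smallest pos 22 -> NA
Op 5: route key 83: none >= 83, wrap to smallest pos 22 -> NA
Op 6: add NB@23 -> ring=[22:NA,23:NB]
Op 7: route key 6: smallest pos >= 6 is 22 -> NA
Final route key 75: none >= 75, wrap to smallest pos 22 -> NA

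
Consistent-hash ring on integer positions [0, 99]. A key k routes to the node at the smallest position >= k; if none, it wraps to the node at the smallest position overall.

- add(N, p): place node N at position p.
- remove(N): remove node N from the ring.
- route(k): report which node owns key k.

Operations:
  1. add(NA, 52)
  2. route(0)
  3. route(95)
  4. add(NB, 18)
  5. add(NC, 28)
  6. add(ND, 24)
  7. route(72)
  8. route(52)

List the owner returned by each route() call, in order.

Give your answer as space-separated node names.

Op 1: add NA@52 -> ring=[52:NA]
Op 2: route key 0: smallest pos >= 0 is 52 -> NA
Op 3: route key 95: none >= 95, wrap to smallest pos 52 -> NA
Op 4: add NB@18 -> ring=[18:NB,52:NA]
Op 5: add NC@28 -> ring=[18:NB,28:NC,52:NA]
Op 6: add ND@24 -> ring=[18:NB,24:ND,28:NC,52:NA]
Op 7: route key 72: none >= 72, wrap to smallest pos 18 -> NB
Op 8: route key 52: smallest pos >= 52 is 52 -> NA

Answer: NA NA NB NA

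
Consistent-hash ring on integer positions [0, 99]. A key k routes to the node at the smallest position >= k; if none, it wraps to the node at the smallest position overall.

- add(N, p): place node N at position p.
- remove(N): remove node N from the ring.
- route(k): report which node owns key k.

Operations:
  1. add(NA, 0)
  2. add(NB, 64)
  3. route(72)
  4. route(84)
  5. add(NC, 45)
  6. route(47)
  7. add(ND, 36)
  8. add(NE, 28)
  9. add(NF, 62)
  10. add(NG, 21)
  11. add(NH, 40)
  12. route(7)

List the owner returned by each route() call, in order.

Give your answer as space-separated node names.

Op 1: add NA@0 -> ring=[0:NA]
Op 2: add NB@64 -> ring=[0:NA,64:NB]
Op 3: route key 72: none >= 72, wrap to smallest pos 0 -> NA
Op 4: route key 84: none >= 84, wrap to smallest pos 0 -> NA
Op 5: add NC@45 -> ring=[0:NA,45:NC,64:NB]
Op 6: route key 47: smallest pos >= 47 is 64 -> NB
Op 7: add ND@36 -> ring=[0:NA,36:ND,45:NC,64:NB]
Op 8: add NE@28 -> ring=[0:NA,28:NE,36:ND,45:NC,64:NB]
Op 9: add NF@62 -> ring=[0:NA,28:NE,36:ND,45:NC,62:NF,64:NB]
Op 10: add NG@21 -> ring=[0:NA,21:NG,28:NE,36:ND,45:NC,62:NF,64:NB]
Op 11: add NH@40 -> ring=[0:NA,21:NG,28:NE,36:ND,40:NH,45:NC,62:NF,64:NB]
Op 12: route key 7: smallest pos >= 7 is 21 -> NG

Answer: NA NA NB NG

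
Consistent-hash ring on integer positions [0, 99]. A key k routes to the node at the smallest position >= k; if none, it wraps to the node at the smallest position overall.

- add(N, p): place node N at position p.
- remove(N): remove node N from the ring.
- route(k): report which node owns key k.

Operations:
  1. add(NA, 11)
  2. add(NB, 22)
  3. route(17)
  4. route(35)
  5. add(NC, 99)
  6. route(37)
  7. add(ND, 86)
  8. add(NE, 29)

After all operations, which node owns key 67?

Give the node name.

Op 1: add NA@11 -> ring=[11:NA]
Op 2: add NB@22 -> ring=[11:NA,22:NB]
Op 3: route key 17: smallest pos >= 17 is 22 -> NB
Op 4: route key 35: none >= 35, wrap to smallest pos 11 -> NA
Op 5: add NC@99 -> ring=[11:NA,22:NB,99:NC]
Op 6: route key 37: smallest pos >= 37 is 99 -> NC
Op 7: add ND@86 -> ring=[11:NA,22:NB,86:ND,99:NC]
Op 8: add NE@29 -> ring=[11:NA,22:NB,29:NE,86:ND,99:NC]
Final route key 67: smallest pos >= 67 is 86 -> ND

Answer: ND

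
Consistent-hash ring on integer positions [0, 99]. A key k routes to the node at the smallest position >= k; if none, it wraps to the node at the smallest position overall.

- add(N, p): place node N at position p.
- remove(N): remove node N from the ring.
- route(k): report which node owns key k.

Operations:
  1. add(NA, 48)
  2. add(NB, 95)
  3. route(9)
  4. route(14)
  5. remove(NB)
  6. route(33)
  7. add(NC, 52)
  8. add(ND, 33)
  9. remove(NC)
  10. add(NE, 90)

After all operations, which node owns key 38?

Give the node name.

Op 1: add NA@48 -> ring=[48:NA]
Op 2: add NB@95 -> ring=[48:NA,95:NB]
Op 3: route key 9: smallest pos >= 9 is 48 -> NA
Op 4: route key 14: smallest pos >= 14 is 48 -> NA
Op 5: remove NB -> ring=[48:NA]
Op 6: route key 33: smallest pos >= 33 is 48 -> NA
Op 7: add NC@52 -> ring=[48:NA,52:NC]
Op 8: add ND@33 -> ring=[33:ND,48:NA,52:NC]
Op 9: remove NC -> ring=[33:ND,48:NA]
Op 10: add NE@90 -> ring=[33:ND,48:NA,90:NE]
Final route key 38: smallest pos >= 38 is 48 -> NA

Answer: NA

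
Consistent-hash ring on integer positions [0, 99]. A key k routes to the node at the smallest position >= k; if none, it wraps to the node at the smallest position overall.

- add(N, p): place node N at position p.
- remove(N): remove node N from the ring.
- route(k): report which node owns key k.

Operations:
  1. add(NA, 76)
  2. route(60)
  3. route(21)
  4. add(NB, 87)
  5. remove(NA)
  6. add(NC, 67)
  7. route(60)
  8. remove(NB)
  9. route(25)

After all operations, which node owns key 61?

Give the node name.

Answer: NC

Derivation:
Op 1: add NA@76 -> ring=[76:NA]
Op 2: route key 60: smallest pos >= 60 is 76 -> NA
Op 3: route key 21: smallest pos >= 21 is 76 -> NA
Op 4: add NB@87 -> ring=[76:NA,87:NB]
Op 5: remove NA -> ring=[87:NB]
Op 6: add NC@67 -> ring=[67:NC,87:NB]
Op 7: route key 60: smallest pos >= 60 is 67 -> NC
Op 8: remove NB -> ring=[67:NC]
Op 9: route key 25: smallest pos >= 25 is 67 -> NC
Final route key 61: smallest pos >= 61 is 67 -> NC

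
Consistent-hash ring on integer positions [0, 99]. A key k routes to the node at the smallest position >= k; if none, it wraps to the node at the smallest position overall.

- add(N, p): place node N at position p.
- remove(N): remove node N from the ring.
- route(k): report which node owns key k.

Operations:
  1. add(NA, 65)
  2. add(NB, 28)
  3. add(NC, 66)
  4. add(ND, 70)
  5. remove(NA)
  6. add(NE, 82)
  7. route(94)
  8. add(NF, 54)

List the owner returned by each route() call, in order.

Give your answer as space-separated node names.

Op 1: add NA@65 -> ring=[65:NA]
Op 2: add NB@28 -> ring=[28:NB,65:NA]
Op 3: add NC@66 -> ring=[28:NB,65:NA,66:NC]
Op 4: add ND@70 -> ring=[28:NB,65:NA,66:NC,70:ND]
Op 5: remove NA -> ring=[28:NB,66:NC,70:ND]
Op 6: add NE@82 -> ring=[28:NB,66:NC,70:ND,82:NE]
Op 7: route key 94: none >= 94, wrap to smallest pos 28 -> NB
Op 8: add NF@54 -> ring=[28:NB,54:NF,66:NC,70:ND,82:NE]

Answer: NB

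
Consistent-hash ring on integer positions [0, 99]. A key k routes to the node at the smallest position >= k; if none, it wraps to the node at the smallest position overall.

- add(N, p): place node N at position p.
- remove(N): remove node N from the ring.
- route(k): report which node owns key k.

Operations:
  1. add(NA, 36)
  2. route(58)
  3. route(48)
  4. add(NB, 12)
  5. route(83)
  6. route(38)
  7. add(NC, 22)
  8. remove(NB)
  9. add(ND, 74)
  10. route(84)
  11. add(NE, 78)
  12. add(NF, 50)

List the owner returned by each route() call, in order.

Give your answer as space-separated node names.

Op 1: add NA@36 -> ring=[36:NA]
Op 2: route key 58: none >= 58, wrap to smallest pos 36 -> NA
Op 3: route key 48: none >= 48, wrap to smallest pos 36 -> NA
Op 4: add NB@12 -> ring=[12:NB,36:NA]
Op 5: route key 83: none >= 83, wrap to smallest pos 12 -> NB
Op 6: route key 38: none >= 38, wrap to smallest pos 12 -> NB
Op 7: add NC@22 -> ring=[12:NB,22:NC,36:NA]
Op 8: remove NB -> ring=[22:NC,36:NA]
Op 9: add ND@74 -> ring=[22:NC,36:NA,74:ND]
Op 10: route key 84: none >= 84, wrap to smallest pos 22 -> NC
Op 11: add NE@78 -> ring=[22:NC,36:NA,74:ND,78:NE]
Op 12: add NF@50 -> ring=[22:NC,36:NA,50:NF,74:ND,78:NE]

Answer: NA NA NB NB NC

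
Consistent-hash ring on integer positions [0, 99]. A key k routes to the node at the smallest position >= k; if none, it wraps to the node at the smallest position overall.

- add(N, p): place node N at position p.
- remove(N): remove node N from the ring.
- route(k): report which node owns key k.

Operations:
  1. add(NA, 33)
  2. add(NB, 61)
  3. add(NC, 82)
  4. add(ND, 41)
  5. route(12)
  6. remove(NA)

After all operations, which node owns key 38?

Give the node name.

Op 1: add NA@33 -> ring=[33:NA]
Op 2: add NB@61 -> ring=[33:NA,61:NB]
Op 3: add NC@82 -> ring=[33:NA,61:NB,82:NC]
Op 4: add ND@41 -> ring=[33:NA,41:ND,61:NB,82:NC]
Op 5: route key 12: smallest pos >= 12 is 33 -> NA
Op 6: remove NA -> ring=[41:ND,61:NB,82:NC]
Final route key 38: smallest pos >= 38 is 41 -> ND

Answer: ND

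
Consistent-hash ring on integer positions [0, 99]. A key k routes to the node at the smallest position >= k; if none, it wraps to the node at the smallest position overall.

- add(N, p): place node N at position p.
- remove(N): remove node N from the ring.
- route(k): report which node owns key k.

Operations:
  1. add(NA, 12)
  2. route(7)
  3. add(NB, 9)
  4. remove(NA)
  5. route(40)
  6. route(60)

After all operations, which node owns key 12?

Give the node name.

Op 1: add NA@12 -> ring=[12:NA]
Op 2: route key 7: smallest pos >= 7 is 12 -> NA
Op 3: add NB@9 -> ring=[9:NB,12:NA]
Op 4: remove NA -> ring=[9:NB]
Op 5: route key 40: none >= 40, wrap to smallest pos 9 -> NB
Op 6: route key 60: none >= 60, wrap to smallest pos 9 -> NB
Final route key 12: none >= 12, wrap to smallest pos 9 -> NB

Answer: NB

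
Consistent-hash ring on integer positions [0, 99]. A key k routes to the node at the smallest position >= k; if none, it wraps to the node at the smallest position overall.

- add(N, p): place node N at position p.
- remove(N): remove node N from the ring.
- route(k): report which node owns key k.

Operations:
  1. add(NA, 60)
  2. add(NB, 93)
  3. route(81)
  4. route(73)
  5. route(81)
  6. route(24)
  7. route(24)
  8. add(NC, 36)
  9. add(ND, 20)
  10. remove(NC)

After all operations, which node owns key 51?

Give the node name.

Op 1: add NA@60 -> ring=[60:NA]
Op 2: add NB@93 -> ring=[60:NA,93:NB]
Op 3: route key 81: smallest pos >= 81 is 93 -> NB
Op 4: route key 73: smallest pos >= 73 is 93 -> NB
Op 5: route key 81: smallest pos >= 81 is 93 -> NB
Op 6: route key 24: smallest pos >= 24 is 60 -> NA
Op 7: route key 24: smallest pos >= 24 is 60 -> NA
Op 8: add NC@36 -> ring=[36:NC,60:NA,93:NB]
Op 9: add ND@20 -> ring=[20:ND,36:NC,60:NA,93:NB]
Op 10: remove NC -> ring=[20:ND,60:NA,93:NB]
Final route key 51: smallest pos >= 51 is 60 -> NA

Answer: NA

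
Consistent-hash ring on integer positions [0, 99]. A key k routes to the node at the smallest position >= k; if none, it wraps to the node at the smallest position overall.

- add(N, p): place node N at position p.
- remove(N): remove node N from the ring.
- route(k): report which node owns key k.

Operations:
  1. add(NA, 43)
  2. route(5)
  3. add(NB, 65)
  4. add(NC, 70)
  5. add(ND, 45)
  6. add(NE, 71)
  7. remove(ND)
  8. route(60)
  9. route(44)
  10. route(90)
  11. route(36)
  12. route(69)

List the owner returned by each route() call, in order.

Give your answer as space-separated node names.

Op 1: add NA@43 -> ring=[43:NA]
Op 2: route key 5: smallest pos >= 5 is 43 -> NA
Op 3: add NB@65 -> ring=[43:NA,65:NB]
Op 4: add NC@70 -> ring=[43:NA,65:NB,70:NC]
Op 5: add ND@45 -> ring=[43:NA,45:ND,65:NB,70:NC]
Op 6: add NE@71 -> ring=[43:NA,45:ND,65:NB,70:NC,71:NE]
Op 7: remove ND -> ring=[43:NA,65:NB,70:NC,71:NE]
Op 8: route key 60: smallest pos >= 60 is 65 -> NB
Op 9: route key 44: smallest pos >= 44 is 65 -> NB
Op 10: route key 90: none >= 90, wrap to smallest pos 43 -> NA
Op 11: route key 36: smallest pos >= 36 is 43 -> NA
Op 12: route key 69: smallest pos >= 69 is 70 -> NC

Answer: NA NB NB NA NA NC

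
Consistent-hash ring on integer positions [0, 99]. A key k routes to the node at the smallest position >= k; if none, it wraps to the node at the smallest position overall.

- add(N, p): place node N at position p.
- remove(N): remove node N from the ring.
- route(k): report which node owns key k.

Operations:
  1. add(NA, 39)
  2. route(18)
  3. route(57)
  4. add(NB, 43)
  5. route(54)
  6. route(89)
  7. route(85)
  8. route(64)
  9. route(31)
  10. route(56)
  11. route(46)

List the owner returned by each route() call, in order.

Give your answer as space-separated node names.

Answer: NA NA NA NA NA NA NA NA NA

Derivation:
Op 1: add NA@39 -> ring=[39:NA]
Op 2: route key 18: smallest pos >= 18 is 39 -> NA
Op 3: route key 57: none >= 57, wrap to smallest pos 39 -> NA
Op 4: add NB@43 -> ring=[39:NA,43:NB]
Op 5: route key 54: none >= 54, wrap to smallest pos 39 -> NA
Op 6: route key 89: none >= 89, wrap to smallest pos 39 -> NA
Op 7: route key 85: none >= 85, wrap to smallest pos 39 -> NA
Op 8: route key 64: none >= 64, wrap to smallest pos 39 -> NA
Op 9: route key 31: smallest pos >= 31 is 39 -> NA
Op 10: route key 56: none >= 56, wrap to smallest pos 39 -> NA
Op 11: route key 46: none >= 46, wrap to smallest pos 39 -> NA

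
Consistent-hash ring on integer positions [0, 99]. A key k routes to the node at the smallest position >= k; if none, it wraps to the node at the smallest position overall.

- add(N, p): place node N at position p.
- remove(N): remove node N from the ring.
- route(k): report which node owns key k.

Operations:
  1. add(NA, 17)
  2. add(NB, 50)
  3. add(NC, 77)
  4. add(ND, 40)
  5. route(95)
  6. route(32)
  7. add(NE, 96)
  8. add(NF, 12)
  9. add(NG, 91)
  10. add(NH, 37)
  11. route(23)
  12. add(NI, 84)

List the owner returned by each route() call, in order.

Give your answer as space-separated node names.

Op 1: add NA@17 -> ring=[17:NA]
Op 2: add NB@50 -> ring=[17:NA,50:NB]
Op 3: add NC@77 -> ring=[17:NA,50:NB,77:NC]
Op 4: add ND@40 -> ring=[17:NA,40:ND,50:NB,77:NC]
Op 5: route key 95: none >= 95, wrap to smallest pos 17 -> NA
Op 6: route key 32: smallest pos >= 32 is 40 -> ND
Op 7: add NE@96 -> ring=[17:NA,40:ND,50:NB,77:NC,96:NE]
Op 8: add NF@12 -> ring=[12:NF,17:NA,40:ND,50:NB,77:NC,96:NE]
Op 9: add NG@91 -> ring=[12:NF,17:NA,40:ND,50:NB,77:NC,91:NG,96:NE]
Op 10: add NH@37 -> ring=[12:NF,17:NA,37:NH,40:ND,50:NB,77:NC,91:NG,96:NE]
Op 11: route key 23: smallest pos >= 23 is 37 -> NH
Op 12: add NI@84 -> ring=[12:NF,17:NA,37:NH,40:ND,50:NB,77:NC,84:NI,91:NG,96:NE]

Answer: NA ND NH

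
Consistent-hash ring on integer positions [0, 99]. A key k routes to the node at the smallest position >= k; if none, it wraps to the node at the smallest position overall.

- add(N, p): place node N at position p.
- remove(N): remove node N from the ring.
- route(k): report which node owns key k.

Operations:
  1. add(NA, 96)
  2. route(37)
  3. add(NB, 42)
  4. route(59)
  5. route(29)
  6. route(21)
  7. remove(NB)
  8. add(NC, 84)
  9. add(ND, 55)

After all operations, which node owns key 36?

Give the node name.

Op 1: add NA@96 -> ring=[96:NA]
Op 2: route key 37: smallest pos >= 37 is 96 -> NA
Op 3: add NB@42 -> ring=[42:NB,96:NA]
Op 4: route key 59: smallest pos >= 59 is 96 -> NA
Op 5: route key 29: smallest pos >= 29 is 42 -> NB
Op 6: route key 21: smallest pos >= 21 is 42 -> NB
Op 7: remove NB -> ring=[96:NA]
Op 8: add NC@84 -> ring=[84:NC,96:NA]
Op 9: add ND@55 -> ring=[55:ND,84:NC,96:NA]
Final route key 36: smallest pos >= 36 is 55 -> ND

Answer: ND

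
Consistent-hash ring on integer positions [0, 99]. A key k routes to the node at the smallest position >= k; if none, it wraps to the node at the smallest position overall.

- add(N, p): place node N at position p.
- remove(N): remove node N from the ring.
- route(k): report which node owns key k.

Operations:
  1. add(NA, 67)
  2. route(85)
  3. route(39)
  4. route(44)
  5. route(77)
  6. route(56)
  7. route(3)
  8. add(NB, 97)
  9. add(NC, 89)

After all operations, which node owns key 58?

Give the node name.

Op 1: add NA@67 -> ring=[67:NA]
Op 2: route key 85: none >= 85, wrap to smallest pos 67 -> NA
Op 3: route key 39: smallest pos >= 39 is 67 -> NA
Op 4: route key 44: smallest pos >= 44 is 67 -> NA
Op 5: route key 77: none >= 77, wrap to smallest pos 67 -> NA
Op 6: route key 56: smallest pos >= 56 is 67 -> NA
Op 7: route key 3: smallest pos >= 3 is 67 -> NA
Op 8: add NB@97 -> ring=[67:NA,97:NB]
Op 9: add NC@89 -> ring=[67:NA,89:NC,97:NB]
Final route key 58: smallest pos >= 58 is 67 -> NA

Answer: NA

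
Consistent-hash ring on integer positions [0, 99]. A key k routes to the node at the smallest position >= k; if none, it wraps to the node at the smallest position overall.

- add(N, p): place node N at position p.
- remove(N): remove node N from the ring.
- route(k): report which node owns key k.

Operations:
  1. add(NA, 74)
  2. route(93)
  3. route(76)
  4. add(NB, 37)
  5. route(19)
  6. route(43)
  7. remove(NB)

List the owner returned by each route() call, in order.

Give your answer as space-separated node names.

Op 1: add NA@74 -> ring=[74:NA]
Op 2: route key 93: none >= 93, wrap to smallest pos 74 -> NA
Op 3: route key 76: none >= 76, wrap to smallest pos 74 -> NA
Op 4: add NB@37 -> ring=[37:NB,74:NA]
Op 5: route key 19: smallest pos >= 19 is 37 -> NB
Op 6: route key 43: smallest pos >= 43 is 74 -> NA
Op 7: remove NB -> ring=[74:NA]

Answer: NA NA NB NA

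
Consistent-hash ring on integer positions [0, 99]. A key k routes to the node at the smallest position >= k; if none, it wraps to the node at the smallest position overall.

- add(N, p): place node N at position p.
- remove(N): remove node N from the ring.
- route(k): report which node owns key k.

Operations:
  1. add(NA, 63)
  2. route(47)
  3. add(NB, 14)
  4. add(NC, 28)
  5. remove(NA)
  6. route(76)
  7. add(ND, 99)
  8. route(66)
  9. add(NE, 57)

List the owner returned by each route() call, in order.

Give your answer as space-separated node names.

Answer: NA NB ND

Derivation:
Op 1: add NA@63 -> ring=[63:NA]
Op 2: route key 47: smallest pos >= 47 is 63 -> NA
Op 3: add NB@14 -> ring=[14:NB,63:NA]
Op 4: add NC@28 -> ring=[14:NB,28:NC,63:NA]
Op 5: remove NA -> ring=[14:NB,28:NC]
Op 6: route key 76: none >= 76, wrap to smallest pos 14 -> NB
Op 7: add ND@99 -> ring=[14:NB,28:NC,99:ND]
Op 8: route key 66: smallest pos >= 66 is 99 -> ND
Op 9: add NE@57 -> ring=[14:NB,28:NC,57:NE,99:ND]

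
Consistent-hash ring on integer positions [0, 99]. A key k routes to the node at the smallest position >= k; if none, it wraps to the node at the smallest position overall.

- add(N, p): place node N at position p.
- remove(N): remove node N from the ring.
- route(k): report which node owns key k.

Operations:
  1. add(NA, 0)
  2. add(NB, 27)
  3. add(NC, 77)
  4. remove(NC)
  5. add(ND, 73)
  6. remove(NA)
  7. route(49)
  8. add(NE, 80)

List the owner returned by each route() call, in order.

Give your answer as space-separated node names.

Op 1: add NA@0 -> ring=[0:NA]
Op 2: add NB@27 -> ring=[0:NA,27:NB]
Op 3: add NC@77 -> ring=[0:NA,27:NB,77:NC]
Op 4: remove NC -> ring=[0:NA,27:NB]
Op 5: add ND@73 -> ring=[0:NA,27:NB,73:ND]
Op 6: remove NA -> ring=[27:NB,73:ND]
Op 7: route key 49: smallest pos >= 49 is 73 -> ND
Op 8: add NE@80 -> ring=[27:NB,73:ND,80:NE]

Answer: ND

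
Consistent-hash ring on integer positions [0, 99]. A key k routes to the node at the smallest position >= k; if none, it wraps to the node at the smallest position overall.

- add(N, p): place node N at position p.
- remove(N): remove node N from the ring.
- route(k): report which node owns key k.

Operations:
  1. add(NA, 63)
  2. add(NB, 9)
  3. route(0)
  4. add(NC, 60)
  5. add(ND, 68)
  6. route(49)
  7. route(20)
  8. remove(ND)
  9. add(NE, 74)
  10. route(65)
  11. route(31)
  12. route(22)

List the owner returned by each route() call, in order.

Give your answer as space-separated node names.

Answer: NB NC NC NE NC NC

Derivation:
Op 1: add NA@63 -> ring=[63:NA]
Op 2: add NB@9 -> ring=[9:NB,63:NA]
Op 3: route key 0: smallest pos >= 0 is 9 -> NB
Op 4: add NC@60 -> ring=[9:NB,60:NC,63:NA]
Op 5: add ND@68 -> ring=[9:NB,60:NC,63:NA,68:ND]
Op 6: route key 49: smallest pos >= 49 is 60 -> NC
Op 7: route key 20: smallest pos >= 20 is 60 -> NC
Op 8: remove ND -> ring=[9:NB,60:NC,63:NA]
Op 9: add NE@74 -> ring=[9:NB,60:NC,63:NA,74:NE]
Op 10: route key 65: smallest pos >= 65 is 74 -> NE
Op 11: route key 31: smallest pos >= 31 is 60 -> NC
Op 12: route key 22: smallest pos >= 22 is 60 -> NC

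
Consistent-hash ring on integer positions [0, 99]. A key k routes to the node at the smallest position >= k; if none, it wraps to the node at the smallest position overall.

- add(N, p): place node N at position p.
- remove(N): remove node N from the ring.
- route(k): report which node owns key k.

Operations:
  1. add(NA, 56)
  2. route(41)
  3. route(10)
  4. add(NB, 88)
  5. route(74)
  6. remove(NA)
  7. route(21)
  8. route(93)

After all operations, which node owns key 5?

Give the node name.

Answer: NB

Derivation:
Op 1: add NA@56 -> ring=[56:NA]
Op 2: route key 41: smallest pos >= 41 is 56 -> NA
Op 3: route key 10: smallest pos >= 10 is 56 -> NA
Op 4: add NB@88 -> ring=[56:NA,88:NB]
Op 5: route key 74: smallest pos >= 74 is 88 -> NB
Op 6: remove NA -> ring=[88:NB]
Op 7: route key 21: smallest pos >= 21 is 88 -> NB
Op 8: route key 93: none >= 93, wrap to smallest pos 88 -> NB
Final route key 5: smallest pos >= 5 is 88 -> NB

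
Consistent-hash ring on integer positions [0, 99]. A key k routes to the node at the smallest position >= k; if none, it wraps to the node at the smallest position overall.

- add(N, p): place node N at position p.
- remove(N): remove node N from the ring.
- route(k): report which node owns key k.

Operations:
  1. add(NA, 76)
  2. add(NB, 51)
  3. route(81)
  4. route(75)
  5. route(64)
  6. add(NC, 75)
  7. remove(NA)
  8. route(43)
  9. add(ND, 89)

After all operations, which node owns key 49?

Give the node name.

Op 1: add NA@76 -> ring=[76:NA]
Op 2: add NB@51 -> ring=[51:NB,76:NA]
Op 3: route key 81: none >= 81, wrap to smallest pos 51 -> NB
Op 4: route key 75: smallest pos >= 75 is 76 -> NA
Op 5: route key 64: smallest pos >= 64 is 76 -> NA
Op 6: add NC@75 -> ring=[51:NB,75:NC,76:NA]
Op 7: remove NA -> ring=[51:NB,75:NC]
Op 8: route key 43: smallest pos >= 43 is 51 -> NB
Op 9: add ND@89 -> ring=[51:NB,75:NC,89:ND]
Final route key 49: smallest pos >= 49 is 51 -> NB

Answer: NB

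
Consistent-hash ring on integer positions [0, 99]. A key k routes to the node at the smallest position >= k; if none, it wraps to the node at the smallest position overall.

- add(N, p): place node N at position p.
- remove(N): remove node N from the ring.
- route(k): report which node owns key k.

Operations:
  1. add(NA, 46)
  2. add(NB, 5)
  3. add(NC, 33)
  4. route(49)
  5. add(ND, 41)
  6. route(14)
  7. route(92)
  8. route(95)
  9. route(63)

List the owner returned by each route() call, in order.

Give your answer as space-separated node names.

Op 1: add NA@46 -> ring=[46:NA]
Op 2: add NB@5 -> ring=[5:NB,46:NA]
Op 3: add NC@33 -> ring=[5:NB,33:NC,46:NA]
Op 4: route key 49: none >= 49, wrap to smallest pos 5 -> NB
Op 5: add ND@41 -> ring=[5:NB,33:NC,41:ND,46:NA]
Op 6: route key 14: smallest pos >= 14 is 33 -> NC
Op 7: route key 92: none >= 92, wrap to smallest pos 5 -> NB
Op 8: route key 95: none >= 95, wrap to smallest pos 5 -> NB
Op 9: route key 63: none >= 63, wrap to smallest pos 5 -> NB

Answer: NB NC NB NB NB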